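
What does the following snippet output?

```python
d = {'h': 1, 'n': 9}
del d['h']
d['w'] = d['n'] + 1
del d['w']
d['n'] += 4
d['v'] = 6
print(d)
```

{'n': 13, 'v': 6}

del 'h' → {'n': 9}
d['w'] = d['n']+1 = 10 → {'n': 9, 'w': 10}
del 'w' → {'n': 9}
d['n'] = 9+4 = 13 → {'n': 13}
d['v'] = 6 → {'n': 13, 'v': 6}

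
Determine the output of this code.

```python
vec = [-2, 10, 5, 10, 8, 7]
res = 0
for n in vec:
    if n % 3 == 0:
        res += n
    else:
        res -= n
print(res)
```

n=-2: not %3==0, res = 0-(-2) = 2
n=10: not %3==0, res = 2-10 = -8
n=5: not %3==0, res = (-8)-5 = -13
n=10: not %3==0, res = (-13)-10 = -23
n=8: not %3==0, res = (-23)-8 = -31
n=7: not %3==0, res = (-31)-7 = -38

-38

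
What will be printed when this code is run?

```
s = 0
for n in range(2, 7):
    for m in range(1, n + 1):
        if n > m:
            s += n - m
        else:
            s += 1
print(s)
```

40

n=2,m=1: 2>1, s = 0+1 = 1
n=2,m=2: not 2>2, s = 1+1 = 2
n=3,m=1: 3>1, s = 2+2 = 4
n=3,m=2: 3>2, s = 4+1 = 5
n=3,m=3: not 3>3, s = 5+1 = 6
n=4,m=1: 4>1, s = 6+3 = 9
n=4,m=2: 4>2, s = 9+2 = 11
n=4,m=3: 4>3, s = 11+1 = 12
n=4,m=4: not 4>4, s = 12+1 = 13
n=5,m=1: 5>1, s = 13+4 = 17
n=5,m=2: 5>2, s = 17+3 = 20
n=5,m=3: 5>3, s = 20+2 = 22
n=5,m=4: 5>4, s = 22+1 = 23
n=5,m=5: not 5>5, s = 23+1 = 24
n=6,m=1: 6>1, s = 24+5 = 29
n=6,m=2: 6>2, s = 29+4 = 33
n=6,m=3: 6>3, s = 33+3 = 36
n=6,m=4: 6>4, s = 36+2 = 38
n=6,m=5: 6>5, s = 38+1 = 39
n=6,m=6: not 6>6, s = 39+1 = 40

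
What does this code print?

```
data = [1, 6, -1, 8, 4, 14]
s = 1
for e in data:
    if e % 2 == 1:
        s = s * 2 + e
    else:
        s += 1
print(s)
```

10

e=1: odd, s = 1*2+1 = 3
e=6: not odd, s = 3+1 = 4
e=-1: odd, s = 4*2+(-1) = 7
e=8: not odd, s = 7+1 = 8
e=4: not odd, s = 8+1 = 9
e=14: not odd, s = 9+1 = 10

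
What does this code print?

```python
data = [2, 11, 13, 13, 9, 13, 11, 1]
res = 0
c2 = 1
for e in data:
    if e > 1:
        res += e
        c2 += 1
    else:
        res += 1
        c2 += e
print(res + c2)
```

e=2: >1, res = 0+2 = 2; c2=2
e=11: >1, res = 2+11 = 13; c2=3
e=13: >1, res = 13+13 = 26; c2=4
e=13: >1, res = 26+13 = 39; c2=5
e=9: >1, res = 39+9 = 48; c2=6
e=13: >1, res = 48+13 = 61; c2=7
e=11: >1, res = 61+11 = 72; c2=8
e=1: not >1, res = 72+1 = 73; c2=9
res+c2 = 73+9 = 82

82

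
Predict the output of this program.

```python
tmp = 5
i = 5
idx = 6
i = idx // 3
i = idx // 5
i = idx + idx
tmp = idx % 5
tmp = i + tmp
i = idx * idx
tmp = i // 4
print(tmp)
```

i = 6//3 = 2
i = 6//5 = 1
i = 6+6 = 12
tmp = 6%5 = 1
tmp = 12+1 = 13
i = 6*6 = 36
tmp = 36//4 = 9

9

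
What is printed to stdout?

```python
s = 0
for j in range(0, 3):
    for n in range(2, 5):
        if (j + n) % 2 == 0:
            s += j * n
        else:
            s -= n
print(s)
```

3

j=0,n=2: even sum, s = 0+0 = 0
j=0,n=3: odd sum, s = 0-3 = -3
j=0,n=4: even sum, s = (-3)+0 = -3
j=1,n=2: odd sum, s = (-3)-2 = -5
j=1,n=3: even sum, s = (-5)+3 = -2
j=1,n=4: odd sum, s = (-2)-4 = -6
j=2,n=2: even sum, s = (-6)+4 = -2
j=2,n=3: odd sum, s = (-2)-3 = -5
j=2,n=4: even sum, s = (-5)+8 = 3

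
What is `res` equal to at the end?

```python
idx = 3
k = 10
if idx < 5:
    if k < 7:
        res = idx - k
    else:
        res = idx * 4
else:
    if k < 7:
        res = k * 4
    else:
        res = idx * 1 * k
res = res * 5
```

60

idx=3, k=10
idx < 5 is True; k < 7 is False
→ res = idx * 4 = 12
res = 12*5 = 60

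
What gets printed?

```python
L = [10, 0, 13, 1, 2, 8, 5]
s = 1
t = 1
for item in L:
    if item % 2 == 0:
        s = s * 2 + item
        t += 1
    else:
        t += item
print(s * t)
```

item=10: even, s = 1*2+10 = 12; t=2
item=0: even, s = 12*2+0 = 24; t=3
item=13: not even; t=16
item=1: not even; t=17
item=2: even, s = 24*2+2 = 50; t=18
item=8: even, s = 50*2+8 = 108; t=19
item=5: not even; t=24
s*t = 108*24 = 2592

2592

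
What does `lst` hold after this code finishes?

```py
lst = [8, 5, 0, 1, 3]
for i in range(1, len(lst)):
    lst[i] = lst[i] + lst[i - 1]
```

[8, 13, 13, 14, 17]

i=1: lst[1] = 5+8 = 13 → [8, 13, 0, 1, 3]
i=2: lst[2] = 0+13 = 13 → [8, 13, 13, 1, 3]
i=3: lst[3] = 1+13 = 14 → [8, 13, 13, 14, 3]
i=4: lst[4] = 3+14 = 17 → [8, 13, 13, 14, 17]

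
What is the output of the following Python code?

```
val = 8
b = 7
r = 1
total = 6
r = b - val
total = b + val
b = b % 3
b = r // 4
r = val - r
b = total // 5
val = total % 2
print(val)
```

1

r = 7-8 = -1
total = 7+8 = 15
b = 7%3 = 1
b = (-1)//4 = -1
r = 8-(-1) = 9
b = 15//5 = 3
val = 15%2 = 1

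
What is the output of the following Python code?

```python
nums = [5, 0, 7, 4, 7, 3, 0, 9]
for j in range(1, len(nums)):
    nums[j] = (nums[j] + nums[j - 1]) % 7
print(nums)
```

[5, 5, 5, 2, 2, 5, 5, 0]

j=1: nums[1] = (0+5)%7 = 5 → [5, 5, 7, 4, 7, 3, 0, 9]
j=2: nums[2] = (7+5)%7 = 5 → [5, 5, 5, 4, 7, 3, 0, 9]
j=3: nums[3] = (4+5)%7 = 2 → [5, 5, 5, 2, 7, 3, 0, 9]
j=4: nums[4] = (7+2)%7 = 2 → [5, 5, 5, 2, 2, 3, 0, 9]
j=5: nums[5] = (3+2)%7 = 5 → [5, 5, 5, 2, 2, 5, 0, 9]
j=6: nums[6] = (0+5)%7 = 5 → [5, 5, 5, 2, 2, 5, 5, 9]
j=7: nums[7] = (9+5)%7 = 0 → [5, 5, 5, 2, 2, 5, 5, 0]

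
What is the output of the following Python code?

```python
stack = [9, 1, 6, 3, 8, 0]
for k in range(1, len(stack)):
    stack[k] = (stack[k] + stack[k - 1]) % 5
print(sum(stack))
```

18

k=1: stack[1] = (1+9)%5 = 0 → [9, 0, 6, 3, 8, 0]
k=2: stack[2] = (6+0)%5 = 1 → [9, 0, 1, 3, 8, 0]
k=3: stack[3] = (3+1)%5 = 4 → [9, 0, 1, 4, 8, 0]
k=4: stack[4] = (8+4)%5 = 2 → [9, 0, 1, 4, 2, 0]
k=5: stack[5] = (0+2)%5 = 2 → [9, 0, 1, 4, 2, 2]
sum = 18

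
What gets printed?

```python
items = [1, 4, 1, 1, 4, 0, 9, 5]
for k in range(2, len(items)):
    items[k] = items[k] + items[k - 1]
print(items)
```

k=2: items[2] = 1+4 = 5 → [1, 4, 5, 1, 4, 0, 9, 5]
k=3: items[3] = 1+5 = 6 → [1, 4, 5, 6, 4, 0, 9, 5]
k=4: items[4] = 4+6 = 10 → [1, 4, 5, 6, 10, 0, 9, 5]
k=5: items[5] = 0+10 = 10 → [1, 4, 5, 6, 10, 10, 9, 5]
k=6: items[6] = 9+10 = 19 → [1, 4, 5, 6, 10, 10, 19, 5]
k=7: items[7] = 5+19 = 24 → [1, 4, 5, 6, 10, 10, 19, 24]

[1, 4, 5, 6, 10, 10, 19, 24]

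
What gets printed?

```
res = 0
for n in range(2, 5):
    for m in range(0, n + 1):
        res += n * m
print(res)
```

64

n=2,m=0: res = 0+0 = 0
n=2,m=1: res = 0+2 = 2
n=2,m=2: res = 2+4 = 6
n=3,m=0: res = 6+0 = 6
n=3,m=1: res = 6+3 = 9
n=3,m=2: res = 9+6 = 15
n=3,m=3: res = 15+9 = 24
n=4,m=0: res = 24+0 = 24
n=4,m=1: res = 24+4 = 28
n=4,m=2: res = 28+8 = 36
n=4,m=3: res = 36+12 = 48
n=4,m=4: res = 48+16 = 64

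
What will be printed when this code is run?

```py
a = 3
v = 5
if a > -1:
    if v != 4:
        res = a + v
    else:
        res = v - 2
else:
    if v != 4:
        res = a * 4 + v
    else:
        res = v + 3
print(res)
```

8

a=3, v=5
a > -1 is True; v != 4 is True
→ res = a + v = 8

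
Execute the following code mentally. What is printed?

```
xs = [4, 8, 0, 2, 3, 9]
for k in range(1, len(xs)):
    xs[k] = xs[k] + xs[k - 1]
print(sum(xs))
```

85

k=1: xs[1] = 8+4 = 12 → [4, 12, 0, 2, 3, 9]
k=2: xs[2] = 0+12 = 12 → [4, 12, 12, 2, 3, 9]
k=3: xs[3] = 2+12 = 14 → [4, 12, 12, 14, 3, 9]
k=4: xs[4] = 3+14 = 17 → [4, 12, 12, 14, 17, 9]
k=5: xs[5] = 9+17 = 26 → [4, 12, 12, 14, 17, 26]
sum = 85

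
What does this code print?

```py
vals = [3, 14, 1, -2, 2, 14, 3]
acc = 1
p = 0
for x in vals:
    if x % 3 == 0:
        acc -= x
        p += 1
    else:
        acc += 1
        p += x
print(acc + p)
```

31

x=3: %3==0, acc = 1-3 = -2; p=1
x=14: not %3==0, acc = (-2)+1 = -1; p=15
x=1: not %3==0, acc = (-1)+1 = 0; p=16
x=-2: not %3==0, acc = 0+1 = 1; p=14
x=2: not %3==0, acc = 1+1 = 2; p=16
x=14: not %3==0, acc = 2+1 = 3; p=30
x=3: %3==0, acc = 3-3 = 0; p=31
acc+p = 0+31 = 31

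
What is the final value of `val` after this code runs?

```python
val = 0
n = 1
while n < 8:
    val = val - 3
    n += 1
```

-21

n=1: val = 0-3 = -3
n=2: val = (-3)-3 = -6
n=3: val = (-6)-3 = -9
n=4: val = (-9)-3 = -12
n=5: val = (-12)-3 = -15
n=6: val = (-15)-3 = -18
n=7: val = (-18)-3 = -21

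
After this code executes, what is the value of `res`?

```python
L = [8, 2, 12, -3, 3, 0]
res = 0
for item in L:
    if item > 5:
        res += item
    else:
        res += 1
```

item=8: >5, res = 0+8 = 8
item=2: not >5, res = 8+1 = 9
item=12: >5, res = 9+12 = 21
item=-3: not >5, res = 21+1 = 22
item=3: not >5, res = 22+1 = 23
item=0: not >5, res = 23+1 = 24

24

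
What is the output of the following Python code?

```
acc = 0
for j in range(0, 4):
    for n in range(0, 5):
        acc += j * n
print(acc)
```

j=0,n=0: acc = 0+0 = 0
j=0,n=1: acc = 0+0 = 0
j=0,n=2: acc = 0+0 = 0
j=0,n=3: acc = 0+0 = 0
j=0,n=4: acc = 0+0 = 0
j=1,n=0: acc = 0+0 = 0
j=1,n=1: acc = 0+1 = 1
j=1,n=2: acc = 1+2 = 3
j=1,n=3: acc = 3+3 = 6
j=1,n=4: acc = 6+4 = 10
j=2,n=0: acc = 10+0 = 10
j=2,n=1: acc = 10+2 = 12
j=2,n=2: acc = 12+4 = 16
j=2,n=3: acc = 16+6 = 22
j=2,n=4: acc = 22+8 = 30
j=3,n=0: acc = 30+0 = 30
j=3,n=1: acc = 30+3 = 33
j=3,n=2: acc = 33+6 = 39
j=3,n=3: acc = 39+9 = 48
j=3,n=4: acc = 48+12 = 60

60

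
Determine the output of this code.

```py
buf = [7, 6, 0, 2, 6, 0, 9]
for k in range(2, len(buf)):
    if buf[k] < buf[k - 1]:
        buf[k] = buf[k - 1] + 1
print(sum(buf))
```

k=2: 0<6, buf[2] = 6+1 = 7 → [7, 6, 7, 2, 6, 0, 9]
k=3: 2<7, buf[3] = 7+1 = 8 → [7, 6, 7, 8, 6, 0, 9]
k=4: 6<8, buf[4] = 8+1 = 9 → [7, 6, 7, 8, 9, 0, 9]
k=5: 0<9, buf[5] = 9+1 = 10 → [7, 6, 7, 8, 9, 10, 9]
k=6: 9<10, buf[6] = 10+1 = 11 → [7, 6, 7, 8, 9, 10, 11]
sum = 58

58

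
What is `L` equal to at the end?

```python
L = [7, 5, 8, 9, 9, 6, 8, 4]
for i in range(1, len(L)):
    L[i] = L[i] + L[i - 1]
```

[7, 12, 20, 29, 38, 44, 52, 56]

i=1: L[1] = 5+7 = 12 → [7, 12, 8, 9, 9, 6, 8, 4]
i=2: L[2] = 8+12 = 20 → [7, 12, 20, 9, 9, 6, 8, 4]
i=3: L[3] = 9+20 = 29 → [7, 12, 20, 29, 9, 6, 8, 4]
i=4: L[4] = 9+29 = 38 → [7, 12, 20, 29, 38, 6, 8, 4]
i=5: L[5] = 6+38 = 44 → [7, 12, 20, 29, 38, 44, 8, 4]
i=6: L[6] = 8+44 = 52 → [7, 12, 20, 29, 38, 44, 52, 4]
i=7: L[7] = 4+52 = 56 → [7, 12, 20, 29, 38, 44, 52, 56]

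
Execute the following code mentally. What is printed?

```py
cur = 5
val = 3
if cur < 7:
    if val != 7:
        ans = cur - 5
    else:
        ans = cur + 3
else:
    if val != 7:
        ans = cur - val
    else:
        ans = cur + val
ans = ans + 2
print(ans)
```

cur=5, val=3
cur < 7 is True; val != 7 is True
→ ans = cur - 5 = 0
ans = 0+2 = 2

2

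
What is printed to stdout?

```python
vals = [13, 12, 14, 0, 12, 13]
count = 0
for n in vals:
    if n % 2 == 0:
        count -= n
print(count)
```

n=13: not even
n=12: even, count = 0-12 = -12
n=14: even, count = (-12)-14 = -26
n=0: even, count = (-26)-0 = -26
n=12: even, count = (-26)-12 = -38
n=13: not even

-38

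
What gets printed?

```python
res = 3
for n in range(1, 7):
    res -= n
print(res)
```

-18

n=1: res = 3-1 = 2
n=2: res = 2-2 = 0
n=3: res = 0-3 = -3
n=4: res = (-3)-4 = -7
n=5: res = (-7)-5 = -12
n=6: res = (-12)-6 = -18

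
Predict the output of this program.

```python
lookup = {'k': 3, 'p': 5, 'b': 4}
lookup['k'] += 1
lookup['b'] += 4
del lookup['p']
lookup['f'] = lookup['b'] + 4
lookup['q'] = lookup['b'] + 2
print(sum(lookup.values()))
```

lookup['k'] = 3+1 = 4 → {'k': 4, 'p': 5, 'b': 4}
lookup['b'] = 4+4 = 8 → {'k': 4, 'p': 5, 'b': 8}
del 'p' → {'k': 4, 'b': 8}
lookup['f'] = lookup['b']+4 = 12 → {'k': 4, 'b': 8, 'f': 12}
lookup['q'] = lookup['b']+2 = 10 → {'k': 4, 'b': 8, 'f': 12, 'q': 10}
sum of values = 34

34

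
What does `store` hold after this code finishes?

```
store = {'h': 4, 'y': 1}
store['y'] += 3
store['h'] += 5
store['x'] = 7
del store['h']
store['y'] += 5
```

{'y': 9, 'x': 7}

store['y'] = 1+3 = 4 → {'h': 4, 'y': 4}
store['h'] = 4+5 = 9 → {'h': 9, 'y': 4}
store['x'] = 7 → {'h': 9, 'y': 4, 'x': 7}
del 'h' → {'y': 4, 'x': 7}
store['y'] = 4+5 = 9 → {'y': 9, 'x': 7}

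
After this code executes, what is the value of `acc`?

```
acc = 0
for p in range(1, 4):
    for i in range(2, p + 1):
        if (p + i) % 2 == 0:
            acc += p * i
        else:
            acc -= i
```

11

p=2,i=2: even sum, acc = 0+4 = 4
p=3,i=2: odd sum, acc = 4-2 = 2
p=3,i=3: even sum, acc = 2+9 = 11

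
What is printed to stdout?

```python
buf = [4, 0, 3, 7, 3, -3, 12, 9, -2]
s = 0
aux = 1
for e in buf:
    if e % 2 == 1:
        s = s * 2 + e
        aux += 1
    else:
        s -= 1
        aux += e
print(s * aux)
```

e=4: not odd, s = 0-1 = -1; aux=5
e=0: not odd, s = (-1)-1 = -2; aux=5
e=3: odd, s = (-2)*2+3 = -1; aux=6
e=7: odd, s = (-1)*2+7 = 5; aux=7
e=3: odd, s = 5*2+3 = 13; aux=8
e=-3: odd, s = 13*2+(-3) = 23; aux=9
e=12: not odd, s = 23-1 = 22; aux=21
e=9: odd, s = 22*2+9 = 53; aux=22
e=-2: not odd, s = 53-1 = 52; aux=20
s*aux = 52*20 = 1040

1040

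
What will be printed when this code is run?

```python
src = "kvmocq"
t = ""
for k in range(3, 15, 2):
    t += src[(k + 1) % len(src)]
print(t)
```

ckmckm

k=3: add src[4]='c' → 'c'
k=5: add src[0]='k' → 'ck'
k=7: add src[2]='m' → 'ckm'
k=9: add src[4]='c' → 'ckmc'
k=11: add src[0]='k' → 'ckmck'
k=13: add src[2]='m' → 'ckmckm'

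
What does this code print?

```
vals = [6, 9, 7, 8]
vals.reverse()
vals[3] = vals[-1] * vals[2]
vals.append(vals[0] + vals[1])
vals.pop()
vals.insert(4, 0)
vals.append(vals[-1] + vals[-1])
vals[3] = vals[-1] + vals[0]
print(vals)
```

reverse → [8, 7, 9, 6]
vals[3] = vals[-1]*vals[2] = 6*9 = 54 → [8, 7, 9, 54]
append vals[0]+vals[1] = 8+7 = 15 → [8, 7, 9, 54, 15]
pop() removes 15 → [8, 7, 9, 54]
insert 0 at 4 → [8, 7, 9, 54, 0]
append vals[-1]+vals[-1] = 0+0 = 0 → [8, 7, 9, 54, 0, 0]
vals[3] = vals[-1]+vals[0] = 0+8 = 8 → [8, 7, 9, 8, 0, 0]

[8, 7, 9, 8, 0, 0]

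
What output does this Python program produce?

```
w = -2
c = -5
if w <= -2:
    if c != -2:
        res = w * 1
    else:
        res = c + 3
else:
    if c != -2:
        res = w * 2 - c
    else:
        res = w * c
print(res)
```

-2

w=-2, c=-5
w <= -2 is True; c != -2 is True
→ res = w * 1 = -2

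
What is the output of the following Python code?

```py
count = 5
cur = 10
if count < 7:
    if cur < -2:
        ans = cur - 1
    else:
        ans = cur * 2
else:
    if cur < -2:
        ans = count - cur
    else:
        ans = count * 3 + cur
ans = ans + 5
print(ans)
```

25

count=5, cur=10
count < 7 is True; cur < -2 is False
→ ans = cur * 2 = 20
ans = 20+5 = 25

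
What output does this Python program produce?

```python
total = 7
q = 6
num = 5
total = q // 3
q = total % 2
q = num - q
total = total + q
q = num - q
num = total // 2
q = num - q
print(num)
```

3

total = 6//3 = 2
q = 2%2 = 0
q = 5-0 = 5
total = 2+5 = 7
q = 5-5 = 0
num = 7//2 = 3
q = 3-0 = 3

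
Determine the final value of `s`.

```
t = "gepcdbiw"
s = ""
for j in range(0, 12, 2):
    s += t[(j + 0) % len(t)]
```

'gpdigp'

j=0: add t[0]='g' → 'g'
j=2: add t[2]='p' → 'gp'
j=4: add t[4]='d' → 'gpd'
j=6: add t[6]='i' → 'gpdi'
j=8: add t[0]='g' → 'gpdig'
j=10: add t[2]='p' → 'gpdigp'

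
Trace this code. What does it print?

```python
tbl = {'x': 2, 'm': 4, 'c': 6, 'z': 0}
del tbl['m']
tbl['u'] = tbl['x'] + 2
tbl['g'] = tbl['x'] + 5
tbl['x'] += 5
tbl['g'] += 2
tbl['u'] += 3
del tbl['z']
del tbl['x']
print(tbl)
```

del 'm' → {'x': 2, 'c': 6, 'z': 0}
tbl['u'] = tbl['x']+2 = 4 → {'x': 2, 'c': 6, 'z': 0, 'u': 4}
tbl['g'] = tbl['x']+5 = 7 → {'x': 2, 'c': 6, 'z': 0, 'u': 4, 'g': 7}
tbl['x'] = 2+5 = 7 → {'x': 7, 'c': 6, 'z': 0, 'u': 4, 'g': 7}
tbl['g'] = 7+2 = 9 → {'x': 7, 'c': 6, 'z': 0, 'u': 4, 'g': 9}
tbl['u'] = 4+3 = 7 → {'x': 7, 'c': 6, 'z': 0, 'u': 7, 'g': 9}
del 'z' → {'x': 7, 'c': 6, 'u': 7, 'g': 9}
del 'x' → {'c': 6, 'u': 7, 'g': 9}

{'c': 6, 'u': 7, 'g': 9}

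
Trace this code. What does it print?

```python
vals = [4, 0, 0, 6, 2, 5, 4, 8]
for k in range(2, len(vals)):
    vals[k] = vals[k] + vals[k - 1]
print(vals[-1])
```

k=2: vals[2] = 0+0 = 0 → [4, 0, 0, 6, 2, 5, 4, 8]
k=3: vals[3] = 6+0 = 6 → [4, 0, 0, 6, 2, 5, 4, 8]
k=4: vals[4] = 2+6 = 8 → [4, 0, 0, 6, 8, 5, 4, 8]
k=5: vals[5] = 5+8 = 13 → [4, 0, 0, 6, 8, 13, 4, 8]
k=6: vals[6] = 4+13 = 17 → [4, 0, 0, 6, 8, 13, 17, 8]
k=7: vals[7] = 8+17 = 25 → [4, 0, 0, 6, 8, 13, 17, 25]

25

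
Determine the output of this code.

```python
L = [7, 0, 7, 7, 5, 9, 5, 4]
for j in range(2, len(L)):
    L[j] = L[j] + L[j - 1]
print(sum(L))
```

j=2: L[2] = 7+0 = 7 → [7, 0, 7, 7, 5, 9, 5, 4]
j=3: L[3] = 7+7 = 14 → [7, 0, 7, 14, 5, 9, 5, 4]
j=4: L[4] = 5+14 = 19 → [7, 0, 7, 14, 19, 9, 5, 4]
j=5: L[5] = 9+19 = 28 → [7, 0, 7, 14, 19, 28, 5, 4]
j=6: L[6] = 5+28 = 33 → [7, 0, 7, 14, 19, 28, 33, 4]
j=7: L[7] = 4+33 = 37 → [7, 0, 7, 14, 19, 28, 33, 37]
sum = 145

145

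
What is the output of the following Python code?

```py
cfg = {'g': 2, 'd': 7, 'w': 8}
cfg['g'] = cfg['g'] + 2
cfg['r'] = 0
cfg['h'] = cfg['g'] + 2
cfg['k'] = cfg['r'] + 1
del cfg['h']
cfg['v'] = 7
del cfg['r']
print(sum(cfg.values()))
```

cfg['g'] = cfg['g']+2 = 4 → {'g': 4, 'd': 7, 'w': 8}
cfg['r'] = 0 → {'g': 4, 'd': 7, 'w': 8, 'r': 0}
cfg['h'] = cfg['g']+2 = 6 → {'g': 4, 'd': 7, 'w': 8, 'r': 0, 'h': 6}
cfg['k'] = cfg['r']+1 = 1 → {'g': 4, 'd': 7, 'w': 8, 'r': 0, 'h': 6, 'k': 1}
del 'h' → {'g': 4, 'd': 7, 'w': 8, 'r': 0, 'k': 1}
cfg['v'] = 7 → {'g': 4, 'd': 7, 'w': 8, 'r': 0, 'k': 1, 'v': 7}
del 'r' → {'g': 4, 'd': 7, 'w': 8, 'k': 1, 'v': 7}
sum of values = 27

27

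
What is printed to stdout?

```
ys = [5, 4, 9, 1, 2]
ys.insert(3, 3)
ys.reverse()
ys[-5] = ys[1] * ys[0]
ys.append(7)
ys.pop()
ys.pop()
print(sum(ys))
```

insert 3 at 3 → [5, 4, 9, 3, 1, 2]
reverse → [2, 1, 3, 9, 4, 5]
ys[-5] = ys[1]*ys[0] = 1*2 = 2 → [2, 2, 3, 9, 4, 5]
append 7 → [2, 2, 3, 9, 4, 5, 7]
pop() removes 7 → [2, 2, 3, 9, 4, 5]
pop() removes 5 → [2, 2, 3, 9, 4]
sum = 20

20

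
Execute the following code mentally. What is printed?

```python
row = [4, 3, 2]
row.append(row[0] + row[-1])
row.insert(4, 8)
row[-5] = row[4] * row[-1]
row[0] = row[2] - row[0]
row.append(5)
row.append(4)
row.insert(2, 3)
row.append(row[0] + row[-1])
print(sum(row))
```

-89

append row[0]+row[-1] = 4+2 = 6 → [4, 3, 2, 6]
insert 8 at 4 → [4, 3, 2, 6, 8]
row[-5] = row[4]*row[-1] = 8*8 = 64 → [64, 3, 2, 6, 8]
row[0] = row[2]-row[0] = 2-64 = -62 → [-62, 3, 2, 6, 8]
append 5 → [-62, 3, 2, 6, 8, 5]
append 4 → [-62, 3, 2, 6, 8, 5, 4]
insert 3 at 2 → [-62, 3, 3, 2, 6, 8, 5, 4]
append row[0]+row[-1] = (-62)+4 = -58 → [-62, 3, 3, 2, 6, 8, 5, 4, -58]
sum = -89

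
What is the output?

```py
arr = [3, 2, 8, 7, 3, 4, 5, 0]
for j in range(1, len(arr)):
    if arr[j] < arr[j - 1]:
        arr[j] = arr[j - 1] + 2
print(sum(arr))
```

86

j=1: 2<3, arr[1] = 3+2 = 5 → [3, 5, 8, 7, 3, 4, 5, 0]
j=2: 8>=5, unchanged → [3, 5, 8, 7, 3, 4, 5, 0]
j=3: 7<8, arr[3] = 8+2 = 10 → [3, 5, 8, 10, 3, 4, 5, 0]
j=4: 3<10, arr[4] = 10+2 = 12 → [3, 5, 8, 10, 12, 4, 5, 0]
j=5: 4<12, arr[5] = 12+2 = 14 → [3, 5, 8, 10, 12, 14, 5, 0]
j=6: 5<14, arr[6] = 14+2 = 16 → [3, 5, 8, 10, 12, 14, 16, 0]
j=7: 0<16, arr[7] = 16+2 = 18 → [3, 5, 8, 10, 12, 14, 16, 18]
sum = 86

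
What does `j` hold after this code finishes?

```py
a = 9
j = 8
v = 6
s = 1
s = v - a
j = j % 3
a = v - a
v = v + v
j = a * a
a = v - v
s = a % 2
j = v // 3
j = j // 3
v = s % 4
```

1

s = 6-9 = -3
j = 8%3 = 2
a = 6-9 = -3
v = 6+6 = 12
j = (-3)*(-3) = 9
a = 12-12 = 0
s = 0%2 = 0
j = 12//3 = 4
j = 4//3 = 1
v = 0%4 = 0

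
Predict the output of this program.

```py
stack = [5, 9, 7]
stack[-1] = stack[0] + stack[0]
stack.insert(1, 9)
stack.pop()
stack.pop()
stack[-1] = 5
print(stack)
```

stack[-1] = stack[0]+stack[0] = 5+5 = 10 → [5, 9, 10]
insert 9 at 1 → [5, 9, 9, 10]
pop() removes 10 → [5, 9, 9]
pop() removes 9 → [5, 9]
stack[-1] = 5 → [5, 5]

[5, 5]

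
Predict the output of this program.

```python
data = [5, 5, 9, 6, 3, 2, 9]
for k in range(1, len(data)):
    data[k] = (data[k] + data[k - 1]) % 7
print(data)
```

[5, 3, 5, 4, 0, 2, 4]

k=1: data[1] = (5+5)%7 = 3 → [5, 3, 9, 6, 3, 2, 9]
k=2: data[2] = (9+3)%7 = 5 → [5, 3, 5, 6, 3, 2, 9]
k=3: data[3] = (6+5)%7 = 4 → [5, 3, 5, 4, 3, 2, 9]
k=4: data[4] = (3+4)%7 = 0 → [5, 3, 5, 4, 0, 2, 9]
k=5: data[5] = (2+0)%7 = 2 → [5, 3, 5, 4, 0, 2, 9]
k=6: data[6] = (9+2)%7 = 4 → [5, 3, 5, 4, 0, 2, 4]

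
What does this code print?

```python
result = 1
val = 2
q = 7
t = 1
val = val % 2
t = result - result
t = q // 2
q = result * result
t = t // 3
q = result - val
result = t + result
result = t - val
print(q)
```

1

val = 2%2 = 0
t = 1-1 = 0
t = 7//2 = 3
q = 1*1 = 1
t = 3//3 = 1
q = 1-0 = 1
result = 1+1 = 2
result = 1-0 = 1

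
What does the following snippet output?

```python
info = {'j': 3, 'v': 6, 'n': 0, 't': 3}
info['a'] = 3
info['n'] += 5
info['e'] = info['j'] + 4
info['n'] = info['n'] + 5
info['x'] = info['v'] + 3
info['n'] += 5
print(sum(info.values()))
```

46

info['a'] = 3 → {'j': 3, 'v': 6, 'n': 0, 't': 3, 'a': 3}
info['n'] = 0+5 = 5 → {'j': 3, 'v': 6, 'n': 5, 't': 3, 'a': 3}
info['e'] = info['j']+4 = 7 → {'j': 3, 'v': 6, 'n': 5, 't': 3, 'a': 3, 'e': 7}
info['n'] = info['n']+5 = 10 → {'j': 3, 'v': 6, 'n': 10, 't': 3, 'a': 3, 'e': 7}
info['x'] = info['v']+3 = 9 → {'j': 3, 'v': 6, 'n': 10, 't': 3, 'a': 3, 'e': 7, 'x': 9}
info['n'] = 10+5 = 15 → {'j': 3, 'v': 6, 'n': 15, 't': 3, 'a': 3, 'e': 7, 'x': 9}
sum of values = 46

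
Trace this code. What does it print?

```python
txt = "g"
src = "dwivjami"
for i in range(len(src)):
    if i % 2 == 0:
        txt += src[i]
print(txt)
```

gdijm

i=0: add 'd' → 'gd'
i=1: skip
i=2: add 'i' → 'gdi'
i=3: skip
i=4: add 'j' → 'gdij'
i=5: skip
i=6: add 'm' → 'gdijm'
i=7: skip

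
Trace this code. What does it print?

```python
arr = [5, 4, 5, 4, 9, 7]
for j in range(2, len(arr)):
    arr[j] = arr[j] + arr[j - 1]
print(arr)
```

[5, 4, 9, 13, 22, 29]

j=2: arr[2] = 5+4 = 9 → [5, 4, 9, 4, 9, 7]
j=3: arr[3] = 4+9 = 13 → [5, 4, 9, 13, 9, 7]
j=4: arr[4] = 9+13 = 22 → [5, 4, 9, 13, 22, 7]
j=5: arr[5] = 7+22 = 29 → [5, 4, 9, 13, 22, 29]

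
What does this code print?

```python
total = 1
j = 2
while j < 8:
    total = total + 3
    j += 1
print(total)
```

j=2: total = 1+3 = 4
j=3: total = 4+3 = 7
j=4: total = 7+3 = 10
j=5: total = 10+3 = 13
j=6: total = 13+3 = 16
j=7: total = 16+3 = 19

19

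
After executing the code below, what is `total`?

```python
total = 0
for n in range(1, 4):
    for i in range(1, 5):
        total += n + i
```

n=1,i=1: total = 0+2 = 2
n=1,i=2: total = 2+3 = 5
n=1,i=3: total = 5+4 = 9
n=1,i=4: total = 9+5 = 14
n=2,i=1: total = 14+3 = 17
n=2,i=2: total = 17+4 = 21
n=2,i=3: total = 21+5 = 26
n=2,i=4: total = 26+6 = 32
n=3,i=1: total = 32+4 = 36
n=3,i=2: total = 36+5 = 41
n=3,i=3: total = 41+6 = 47
n=3,i=4: total = 47+7 = 54

54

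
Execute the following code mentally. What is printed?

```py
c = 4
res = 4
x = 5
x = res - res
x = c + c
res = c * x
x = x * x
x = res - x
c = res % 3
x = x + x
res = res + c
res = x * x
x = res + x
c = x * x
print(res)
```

4096

x = 4-4 = 0
x = 4+4 = 8
res = 4*8 = 32
x = 8*8 = 64
x = 32-64 = -32
c = 32%3 = 2
x = (-32)+(-32) = -64
res = 32+2 = 34
res = (-64)*(-64) = 4096
x = 4096+(-64) = 4032
c = 4032*4032 = 16257024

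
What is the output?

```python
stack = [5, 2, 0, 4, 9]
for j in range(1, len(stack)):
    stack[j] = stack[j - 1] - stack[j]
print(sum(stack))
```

0

j=1: stack[1] = 5-2 = 3 → [5, 3, 0, 4, 9]
j=2: stack[2] = 3-0 = 3 → [5, 3, 3, 4, 9]
j=3: stack[3] = 3-4 = -1 → [5, 3, 3, -1, 9]
j=4: stack[4] = (-1)-9 = -10 → [5, 3, 3, -1, -10]
sum = 0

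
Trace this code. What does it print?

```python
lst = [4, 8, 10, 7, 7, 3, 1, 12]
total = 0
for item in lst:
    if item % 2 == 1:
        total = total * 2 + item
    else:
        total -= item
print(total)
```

-273

item=4: not odd, total = 0-4 = -4
item=8: not odd, total = (-4)-8 = -12
item=10: not odd, total = (-12)-10 = -22
item=7: odd, total = (-22)*2+7 = -37
item=7: odd, total = (-37)*2+7 = -67
item=3: odd, total = (-67)*2+3 = -131
item=1: odd, total = (-131)*2+1 = -261
item=12: not odd, total = (-261)-12 = -273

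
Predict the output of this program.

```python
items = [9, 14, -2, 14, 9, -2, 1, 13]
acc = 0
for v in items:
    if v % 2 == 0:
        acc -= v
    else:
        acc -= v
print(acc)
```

-56

v=9: not even, acc = 0-9 = -9
v=14: even, acc = (-9)-14 = -23
v=-2: even, acc = (-23)-(-2) = -21
v=14: even, acc = (-21)-14 = -35
v=9: not even, acc = (-35)-9 = -44
v=-2: even, acc = (-44)-(-2) = -42
v=1: not even, acc = (-42)-1 = -43
v=13: not even, acc = (-43)-13 = -56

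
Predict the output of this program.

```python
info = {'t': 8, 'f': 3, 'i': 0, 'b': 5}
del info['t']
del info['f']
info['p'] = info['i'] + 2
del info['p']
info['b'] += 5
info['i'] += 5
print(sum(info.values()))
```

del 't' → {'f': 3, 'i': 0, 'b': 5}
del 'f' → {'i': 0, 'b': 5}
info['p'] = info['i']+2 = 2 → {'i': 0, 'b': 5, 'p': 2}
del 'p' → {'i': 0, 'b': 5}
info['b'] = 5+5 = 10 → {'i': 0, 'b': 10}
info['i'] = 0+5 = 5 → {'i': 5, 'b': 10}
sum of values = 15

15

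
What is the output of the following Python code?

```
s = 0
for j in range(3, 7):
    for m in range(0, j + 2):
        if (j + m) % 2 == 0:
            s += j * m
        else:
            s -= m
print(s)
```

110

j=3,m=0: odd sum, s = 0-0 = 0
j=3,m=1: even sum, s = 0+3 = 3
j=3,m=2: odd sum, s = 3-2 = 1
j=3,m=3: even sum, s = 1+9 = 10
j=3,m=4: odd sum, s = 10-4 = 6
j=4,m=0: even sum, s = 6+0 = 6
j=4,m=1: odd sum, s = 6-1 = 5
j=4,m=2: even sum, s = 5+8 = 13
j=4,m=3: odd sum, s = 13-3 = 10
j=4,m=4: even sum, s = 10+16 = 26
j=4,m=5: odd sum, s = 26-5 = 21
j=5,m=0: odd sum, s = 21-0 = 21
j=5,m=1: even sum, s = 21+5 = 26
j=5,m=2: odd sum, s = 26-2 = 24
j=5,m=3: even sum, s = 24+15 = 39
j=5,m=4: odd sum, s = 39-4 = 35
j=5,m=5: even sum, s = 35+25 = 60
j=5,m=6: odd sum, s = 60-6 = 54
j=6,m=0: even sum, s = 54+0 = 54
j=6,m=1: odd sum, s = 54-1 = 53
j=6,m=2: even sum, s = 53+12 = 65
j=6,m=3: odd sum, s = 65-3 = 62
j=6,m=4: even sum, s = 62+24 = 86
j=6,m=5: odd sum, s = 86-5 = 81
j=6,m=6: even sum, s = 81+36 = 117
j=6,m=7: odd sum, s = 117-7 = 110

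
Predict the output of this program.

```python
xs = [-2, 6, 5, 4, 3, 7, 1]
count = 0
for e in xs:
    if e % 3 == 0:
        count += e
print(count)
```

e=-2: not %3==0
e=6: %3==0, count = 0+6 = 6
e=5: not %3==0
e=4: not %3==0
e=3: %3==0, count = 6+3 = 9
e=7: not %3==0
e=1: not %3==0

9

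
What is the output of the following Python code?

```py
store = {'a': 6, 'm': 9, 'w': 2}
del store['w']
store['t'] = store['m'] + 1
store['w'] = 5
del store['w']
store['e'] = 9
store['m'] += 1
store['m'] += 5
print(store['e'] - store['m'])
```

-6

del 'w' → {'a': 6, 'm': 9}
store['t'] = store['m']+1 = 10 → {'a': 6, 'm': 9, 't': 10}
store['w'] = 5 → {'a': 6, 'm': 9, 't': 10, 'w': 5}
del 'w' → {'a': 6, 'm': 9, 't': 10}
store['e'] = 9 → {'a': 6, 'm': 9, 't': 10, 'e': 9}
store['m'] = 9+1 = 10 → {'a': 6, 'm': 10, 't': 10, 'e': 9}
store['m'] = 10+5 = 15 → {'a': 6, 'm': 15, 't': 10, 'e': 9}
store['e']-store['m'] = 9-15 = -6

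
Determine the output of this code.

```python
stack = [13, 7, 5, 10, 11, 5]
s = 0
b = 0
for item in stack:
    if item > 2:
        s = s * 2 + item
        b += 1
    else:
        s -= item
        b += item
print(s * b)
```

item=13: >2, s = 0*2+13 = 13; b=1
item=7: >2, s = 13*2+7 = 33; b=2
item=5: >2, s = 33*2+5 = 71; b=3
item=10: >2, s = 71*2+10 = 152; b=4
item=11: >2, s = 152*2+11 = 315; b=5
item=5: >2, s = 315*2+5 = 635; b=6
s*b = 635*6 = 3810

3810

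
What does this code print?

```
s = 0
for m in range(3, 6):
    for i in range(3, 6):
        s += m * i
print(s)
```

144

m=3,i=3: s = 0+9 = 9
m=3,i=4: s = 9+12 = 21
m=3,i=5: s = 21+15 = 36
m=4,i=3: s = 36+12 = 48
m=4,i=4: s = 48+16 = 64
m=4,i=5: s = 64+20 = 84
m=5,i=3: s = 84+15 = 99
m=5,i=4: s = 99+20 = 119
m=5,i=5: s = 119+25 = 144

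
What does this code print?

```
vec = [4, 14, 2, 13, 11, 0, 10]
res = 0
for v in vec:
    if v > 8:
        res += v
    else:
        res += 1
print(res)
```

51

v=4: not >8, res = 0+1 = 1
v=14: >8, res = 1+14 = 15
v=2: not >8, res = 15+1 = 16
v=13: >8, res = 16+13 = 29
v=11: >8, res = 29+11 = 40
v=0: not >8, res = 40+1 = 41
v=10: >8, res = 41+10 = 51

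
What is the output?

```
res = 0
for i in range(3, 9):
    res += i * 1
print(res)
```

i=3: res = 0+3*1 = 3
i=4: res = 3+4*1 = 7
i=5: res = 7+5*1 = 12
i=6: res = 12+6*1 = 18
i=7: res = 18+7*1 = 25
i=8: res = 25+8*1 = 33

33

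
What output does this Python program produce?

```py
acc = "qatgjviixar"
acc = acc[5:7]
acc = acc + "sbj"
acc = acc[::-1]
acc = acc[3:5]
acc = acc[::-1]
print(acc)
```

slice [5:7] → 'vi'
+ 'sbj' → 'visbj'
reverse → 'jbsiv'
slice [3:5] → 'iv'
reverse → 'vi'

vi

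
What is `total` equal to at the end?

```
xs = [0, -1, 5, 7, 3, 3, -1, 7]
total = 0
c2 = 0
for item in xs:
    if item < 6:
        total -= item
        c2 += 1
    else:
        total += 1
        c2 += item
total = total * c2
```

-140

item=0: <6, total = 0-0 = 0; c2=1
item=-1: <6, total = 0-(-1) = 1; c2=2
item=5: <6, total = 1-5 = -4; c2=3
item=7: not <6, total = (-4)+1 = -3; c2=10
item=3: <6, total = (-3)-3 = -6; c2=11
item=3: <6, total = (-6)-3 = -9; c2=12
item=-1: <6, total = (-9)-(-1) = -8; c2=13
item=7: not <6, total = (-8)+1 = -7; c2=20
total*c2 = (-7)*20 = -140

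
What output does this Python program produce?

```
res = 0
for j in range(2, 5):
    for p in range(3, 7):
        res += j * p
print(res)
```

162

j=2,p=3: res = 0+6 = 6
j=2,p=4: res = 6+8 = 14
j=2,p=5: res = 14+10 = 24
j=2,p=6: res = 24+12 = 36
j=3,p=3: res = 36+9 = 45
j=3,p=4: res = 45+12 = 57
j=3,p=5: res = 57+15 = 72
j=3,p=6: res = 72+18 = 90
j=4,p=3: res = 90+12 = 102
j=4,p=4: res = 102+16 = 118
j=4,p=5: res = 118+20 = 138
j=4,p=6: res = 138+24 = 162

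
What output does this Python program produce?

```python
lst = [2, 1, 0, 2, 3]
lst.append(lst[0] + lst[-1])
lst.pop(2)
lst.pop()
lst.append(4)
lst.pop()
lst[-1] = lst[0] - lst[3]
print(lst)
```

[2, 1, 2, -1]

append lst[0]+lst[-1] = 2+3 = 5 → [2, 1, 0, 2, 3, 5]
pop(2) removes 0 → [2, 1, 2, 3, 5]
pop() removes 5 → [2, 1, 2, 3]
append 4 → [2, 1, 2, 3, 4]
pop() removes 4 → [2, 1, 2, 3]
lst[-1] = lst[0]-lst[3] = 2-3 = -1 → [2, 1, 2, -1]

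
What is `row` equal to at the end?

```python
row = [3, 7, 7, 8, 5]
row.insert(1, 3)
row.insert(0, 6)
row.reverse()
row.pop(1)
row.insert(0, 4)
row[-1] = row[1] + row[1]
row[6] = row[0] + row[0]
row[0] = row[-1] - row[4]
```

insert 3 at 1 → [3, 3, 7, 7, 8, 5]
insert 6 at 0 → [6, 3, 3, 7, 7, 8, 5]
reverse → [5, 8, 7, 7, 3, 3, 6]
pop(1) removes 8 → [5, 7, 7, 3, 3, 6]
insert 4 at 0 → [4, 5, 7, 7, 3, 3, 6]
row[-1] = row[1]+row[1] = 5+5 = 10 → [4, 5, 7, 7, 3, 3, 10]
row[6] = row[0]+row[0] = 4+4 = 8 → [4, 5, 7, 7, 3, 3, 8]
row[0] = row[-1]-row[4] = 8-3 = 5 → [5, 5, 7, 7, 3, 3, 8]

[5, 5, 7, 7, 3, 3, 8]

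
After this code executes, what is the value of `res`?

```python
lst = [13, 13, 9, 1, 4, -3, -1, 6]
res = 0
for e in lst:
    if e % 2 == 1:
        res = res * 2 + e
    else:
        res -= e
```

671

e=13: odd, res = 0*2+13 = 13
e=13: odd, res = 13*2+13 = 39
e=9: odd, res = 39*2+9 = 87
e=1: odd, res = 87*2+1 = 175
e=4: not odd, res = 175-4 = 171
e=-3: odd, res = 171*2+(-3) = 339
e=-1: odd, res = 339*2+(-1) = 677
e=6: not odd, res = 677-6 = 671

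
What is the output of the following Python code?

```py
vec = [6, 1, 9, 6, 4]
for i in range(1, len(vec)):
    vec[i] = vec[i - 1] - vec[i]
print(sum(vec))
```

-17

i=1: vec[1] = 6-1 = 5 → [6, 5, 9, 6, 4]
i=2: vec[2] = 5-9 = -4 → [6, 5, -4, 6, 4]
i=3: vec[3] = (-4)-6 = -10 → [6, 5, -4, -10, 4]
i=4: vec[4] = (-10)-4 = -14 → [6, 5, -4, -10, -14]
sum = -17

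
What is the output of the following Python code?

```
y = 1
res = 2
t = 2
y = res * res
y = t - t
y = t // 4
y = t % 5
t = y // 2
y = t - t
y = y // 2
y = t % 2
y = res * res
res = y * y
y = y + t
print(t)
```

y = 2*2 = 4
y = 2-2 = 0
y = 2//4 = 0
y = 2%5 = 2
t = 2//2 = 1
y = 1-1 = 0
y = 0//2 = 0
y = 1%2 = 1
y = 2*2 = 4
res = 4*4 = 16
y = 4+1 = 5

1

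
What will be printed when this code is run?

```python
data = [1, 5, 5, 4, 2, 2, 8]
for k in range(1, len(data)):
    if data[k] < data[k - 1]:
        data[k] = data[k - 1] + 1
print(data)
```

k=1: 5>=1, unchanged → [1, 5, 5, 4, 2, 2, 8]
k=2: 5>=5, unchanged → [1, 5, 5, 4, 2, 2, 8]
k=3: 4<5, data[3] = 5+1 = 6 → [1, 5, 5, 6, 2, 2, 8]
k=4: 2<6, data[4] = 6+1 = 7 → [1, 5, 5, 6, 7, 2, 8]
k=5: 2<7, data[5] = 7+1 = 8 → [1, 5, 5, 6, 7, 8, 8]
k=6: 8>=8, unchanged → [1, 5, 5, 6, 7, 8, 8]

[1, 5, 5, 6, 7, 8, 8]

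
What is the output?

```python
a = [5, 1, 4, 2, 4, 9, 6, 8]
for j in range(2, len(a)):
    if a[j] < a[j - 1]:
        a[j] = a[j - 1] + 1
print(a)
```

j=2: 4>=1, unchanged → [5, 1, 4, 2, 4, 9, 6, 8]
j=3: 2<4, a[3] = 4+1 = 5 → [5, 1, 4, 5, 4, 9, 6, 8]
j=4: 4<5, a[4] = 5+1 = 6 → [5, 1, 4, 5, 6, 9, 6, 8]
j=5: 9>=6, unchanged → [5, 1, 4, 5, 6, 9, 6, 8]
j=6: 6<9, a[6] = 9+1 = 10 → [5, 1, 4, 5, 6, 9, 10, 8]
j=7: 8<10, a[7] = 10+1 = 11 → [5, 1, 4, 5, 6, 9, 10, 11]

[5, 1, 4, 5, 6, 9, 10, 11]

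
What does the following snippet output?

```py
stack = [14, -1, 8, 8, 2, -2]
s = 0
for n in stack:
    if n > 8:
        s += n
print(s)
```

n=14: >8, s = 0+14 = 14
n=-1: not >8
n=8: not >8
n=8: not >8
n=2: not >8
n=-2: not >8

14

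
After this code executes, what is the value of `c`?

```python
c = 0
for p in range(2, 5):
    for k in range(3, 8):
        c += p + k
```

p=2,k=3: c = 0+5 = 5
p=2,k=4: c = 5+6 = 11
p=2,k=5: c = 11+7 = 18
p=2,k=6: c = 18+8 = 26
p=2,k=7: c = 26+9 = 35
p=3,k=3: c = 35+6 = 41
p=3,k=4: c = 41+7 = 48
p=3,k=5: c = 48+8 = 56
p=3,k=6: c = 56+9 = 65
p=3,k=7: c = 65+10 = 75
p=4,k=3: c = 75+7 = 82
p=4,k=4: c = 82+8 = 90
p=4,k=5: c = 90+9 = 99
p=4,k=6: c = 99+10 = 109
p=4,k=7: c = 109+11 = 120

120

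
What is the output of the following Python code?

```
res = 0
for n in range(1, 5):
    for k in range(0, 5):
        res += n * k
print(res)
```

100

n=1,k=0: res = 0+0 = 0
n=1,k=1: res = 0+1 = 1
n=1,k=2: res = 1+2 = 3
n=1,k=3: res = 3+3 = 6
n=1,k=4: res = 6+4 = 10
n=2,k=0: res = 10+0 = 10
n=2,k=1: res = 10+2 = 12
n=2,k=2: res = 12+4 = 16
n=2,k=3: res = 16+6 = 22
n=2,k=4: res = 22+8 = 30
n=3,k=0: res = 30+0 = 30
n=3,k=1: res = 30+3 = 33
n=3,k=2: res = 33+6 = 39
n=3,k=3: res = 39+9 = 48
n=3,k=4: res = 48+12 = 60
n=4,k=0: res = 60+0 = 60
n=4,k=1: res = 60+4 = 64
n=4,k=2: res = 64+8 = 72
n=4,k=3: res = 72+12 = 84
n=4,k=4: res = 84+16 = 100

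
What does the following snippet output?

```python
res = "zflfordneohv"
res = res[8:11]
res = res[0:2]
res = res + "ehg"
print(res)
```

slice [8:11] → 'eoh'
slice [0:2] → 'eo'
+ 'ehg' → 'eoehg'

eoehg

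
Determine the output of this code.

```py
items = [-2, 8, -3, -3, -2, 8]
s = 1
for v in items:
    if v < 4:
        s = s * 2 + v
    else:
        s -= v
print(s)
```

v=-2: <4, s = 1*2+(-2) = 0
v=8: not <4, s = 0-8 = -8
v=-3: <4, s = (-8)*2+(-3) = -19
v=-3: <4, s = (-19)*2+(-3) = -41
v=-2: <4, s = (-41)*2+(-2) = -84
v=8: not <4, s = (-84)-8 = -92

-92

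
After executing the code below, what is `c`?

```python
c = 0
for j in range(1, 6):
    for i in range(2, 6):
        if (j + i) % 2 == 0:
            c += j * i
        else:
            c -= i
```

j=1,i=2: odd sum, c = 0-2 = -2
j=1,i=3: even sum, c = (-2)+3 = 1
j=1,i=4: odd sum, c = 1-4 = -3
j=1,i=5: even sum, c = (-3)+5 = 2
j=2,i=2: even sum, c = 2+4 = 6
j=2,i=3: odd sum, c = 6-3 = 3
j=2,i=4: even sum, c = 3+8 = 11
j=2,i=5: odd sum, c = 11-5 = 6
j=3,i=2: odd sum, c = 6-2 = 4
j=3,i=3: even sum, c = 4+9 = 13
j=3,i=4: odd sum, c = 13-4 = 9
j=3,i=5: even sum, c = 9+15 = 24
j=4,i=2: even sum, c = 24+8 = 32
j=4,i=3: odd sum, c = 32-3 = 29
j=4,i=4: even sum, c = 29+16 = 45
j=4,i=5: odd sum, c = 45-5 = 40
j=5,i=2: odd sum, c = 40-2 = 38
j=5,i=3: even sum, c = 38+15 = 53
j=5,i=4: odd sum, c = 53-4 = 49
j=5,i=5: even sum, c = 49+25 = 74

74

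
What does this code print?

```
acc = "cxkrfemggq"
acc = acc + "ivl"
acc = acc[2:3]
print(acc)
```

+ 'ivl' → 'cxkrfemggqivl'
slice [2:3] → 'k'

k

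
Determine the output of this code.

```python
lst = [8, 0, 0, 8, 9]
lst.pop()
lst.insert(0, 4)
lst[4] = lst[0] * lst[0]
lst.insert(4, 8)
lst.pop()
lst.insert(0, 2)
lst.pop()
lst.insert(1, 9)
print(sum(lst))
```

pop() removes 9 → [8, 0, 0, 8]
insert 4 at 0 → [4, 8, 0, 0, 8]
lst[4] = lst[0]*lst[0] = 4*4 = 16 → [4, 8, 0, 0, 16]
insert 8 at 4 → [4, 8, 0, 0, 8, 16]
pop() removes 16 → [4, 8, 0, 0, 8]
insert 2 at 0 → [2, 4, 8, 0, 0, 8]
pop() removes 8 → [2, 4, 8, 0, 0]
insert 9 at 1 → [2, 9, 4, 8, 0, 0]
sum = 23

23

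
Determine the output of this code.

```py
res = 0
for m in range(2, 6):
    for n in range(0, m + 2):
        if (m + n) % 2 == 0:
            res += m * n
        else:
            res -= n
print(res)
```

54

m=2,n=0: even sum, res = 0+0 = 0
m=2,n=1: odd sum, res = 0-1 = -1
m=2,n=2: even sum, res = (-1)+4 = 3
m=2,n=3: odd sum, res = 3-3 = 0
m=3,n=0: odd sum, res = 0-0 = 0
m=3,n=1: even sum, res = 0+3 = 3
m=3,n=2: odd sum, res = 3-2 = 1
m=3,n=3: even sum, res = 1+9 = 10
m=3,n=4: odd sum, res = 10-4 = 6
m=4,n=0: even sum, res = 6+0 = 6
m=4,n=1: odd sum, res = 6-1 = 5
m=4,n=2: even sum, res = 5+8 = 13
m=4,n=3: odd sum, res = 13-3 = 10
m=4,n=4: even sum, res = 10+16 = 26
m=4,n=5: odd sum, res = 26-5 = 21
m=5,n=0: odd sum, res = 21-0 = 21
m=5,n=1: even sum, res = 21+5 = 26
m=5,n=2: odd sum, res = 26-2 = 24
m=5,n=3: even sum, res = 24+15 = 39
m=5,n=4: odd sum, res = 39-4 = 35
m=5,n=5: even sum, res = 35+25 = 60
m=5,n=6: odd sum, res = 60-6 = 54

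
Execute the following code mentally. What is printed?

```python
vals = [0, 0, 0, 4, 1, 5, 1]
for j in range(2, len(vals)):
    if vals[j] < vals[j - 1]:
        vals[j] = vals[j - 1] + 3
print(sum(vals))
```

34

j=2: 0>=0, unchanged → [0, 0, 0, 4, 1, 5, 1]
j=3: 4>=0, unchanged → [0, 0, 0, 4, 1, 5, 1]
j=4: 1<4, vals[4] = 4+3 = 7 → [0, 0, 0, 4, 7, 5, 1]
j=5: 5<7, vals[5] = 7+3 = 10 → [0, 0, 0, 4, 7, 10, 1]
j=6: 1<10, vals[6] = 10+3 = 13 → [0, 0, 0, 4, 7, 10, 13]
sum = 34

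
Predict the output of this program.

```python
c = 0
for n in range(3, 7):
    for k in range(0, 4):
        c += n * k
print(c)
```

n=3,k=0: c = 0+0 = 0
n=3,k=1: c = 0+3 = 3
n=3,k=2: c = 3+6 = 9
n=3,k=3: c = 9+9 = 18
n=4,k=0: c = 18+0 = 18
n=4,k=1: c = 18+4 = 22
n=4,k=2: c = 22+8 = 30
n=4,k=3: c = 30+12 = 42
n=5,k=0: c = 42+0 = 42
n=5,k=1: c = 42+5 = 47
n=5,k=2: c = 47+10 = 57
n=5,k=3: c = 57+15 = 72
n=6,k=0: c = 72+0 = 72
n=6,k=1: c = 72+6 = 78
n=6,k=2: c = 78+12 = 90
n=6,k=3: c = 90+18 = 108

108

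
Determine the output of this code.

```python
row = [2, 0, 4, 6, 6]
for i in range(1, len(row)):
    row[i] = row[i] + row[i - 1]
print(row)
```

[2, 2, 6, 12, 18]

i=1: row[1] = 0+2 = 2 → [2, 2, 4, 6, 6]
i=2: row[2] = 4+2 = 6 → [2, 2, 6, 6, 6]
i=3: row[3] = 6+6 = 12 → [2, 2, 6, 12, 6]
i=4: row[4] = 6+12 = 18 → [2, 2, 6, 12, 18]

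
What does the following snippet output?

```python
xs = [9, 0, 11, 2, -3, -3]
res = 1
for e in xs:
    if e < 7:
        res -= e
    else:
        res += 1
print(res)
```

e=9: not <7, res = 1+1 = 2
e=0: <7, res = 2-0 = 2
e=11: not <7, res = 2+1 = 3
e=2: <7, res = 3-2 = 1
e=-3: <7, res = 1-(-3) = 4
e=-3: <7, res = 4-(-3) = 7

7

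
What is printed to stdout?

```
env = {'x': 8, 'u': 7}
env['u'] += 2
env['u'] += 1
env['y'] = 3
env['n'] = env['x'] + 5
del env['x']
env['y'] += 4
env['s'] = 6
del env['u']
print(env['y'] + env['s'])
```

13

env['u'] = 7+2 = 9 → {'x': 8, 'u': 9}
env['u'] = 9+1 = 10 → {'x': 8, 'u': 10}
env['y'] = 3 → {'x': 8, 'u': 10, 'y': 3}
env['n'] = env['x']+5 = 13 → {'x': 8, 'u': 10, 'y': 3, 'n': 13}
del 'x' → {'u': 10, 'y': 3, 'n': 13}
env['y'] = 3+4 = 7 → {'u': 10, 'y': 7, 'n': 13}
env['s'] = 6 → {'u': 10, 'y': 7, 'n': 13, 's': 6}
del 'u' → {'y': 7, 'n': 13, 's': 6}
env['y']+env['s'] = 7+6 = 13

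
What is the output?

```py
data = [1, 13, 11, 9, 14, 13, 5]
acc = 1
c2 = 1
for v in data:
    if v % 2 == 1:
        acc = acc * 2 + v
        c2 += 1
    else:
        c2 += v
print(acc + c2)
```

480

v=1: odd, acc = 1*2+1 = 3; c2=2
v=13: odd, acc = 3*2+13 = 19; c2=3
v=11: odd, acc = 19*2+11 = 49; c2=4
v=9: odd, acc = 49*2+9 = 107; c2=5
v=14: not odd; c2=19
v=13: odd, acc = 107*2+13 = 227; c2=20
v=5: odd, acc = 227*2+5 = 459; c2=21
acc+c2 = 459+21 = 480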